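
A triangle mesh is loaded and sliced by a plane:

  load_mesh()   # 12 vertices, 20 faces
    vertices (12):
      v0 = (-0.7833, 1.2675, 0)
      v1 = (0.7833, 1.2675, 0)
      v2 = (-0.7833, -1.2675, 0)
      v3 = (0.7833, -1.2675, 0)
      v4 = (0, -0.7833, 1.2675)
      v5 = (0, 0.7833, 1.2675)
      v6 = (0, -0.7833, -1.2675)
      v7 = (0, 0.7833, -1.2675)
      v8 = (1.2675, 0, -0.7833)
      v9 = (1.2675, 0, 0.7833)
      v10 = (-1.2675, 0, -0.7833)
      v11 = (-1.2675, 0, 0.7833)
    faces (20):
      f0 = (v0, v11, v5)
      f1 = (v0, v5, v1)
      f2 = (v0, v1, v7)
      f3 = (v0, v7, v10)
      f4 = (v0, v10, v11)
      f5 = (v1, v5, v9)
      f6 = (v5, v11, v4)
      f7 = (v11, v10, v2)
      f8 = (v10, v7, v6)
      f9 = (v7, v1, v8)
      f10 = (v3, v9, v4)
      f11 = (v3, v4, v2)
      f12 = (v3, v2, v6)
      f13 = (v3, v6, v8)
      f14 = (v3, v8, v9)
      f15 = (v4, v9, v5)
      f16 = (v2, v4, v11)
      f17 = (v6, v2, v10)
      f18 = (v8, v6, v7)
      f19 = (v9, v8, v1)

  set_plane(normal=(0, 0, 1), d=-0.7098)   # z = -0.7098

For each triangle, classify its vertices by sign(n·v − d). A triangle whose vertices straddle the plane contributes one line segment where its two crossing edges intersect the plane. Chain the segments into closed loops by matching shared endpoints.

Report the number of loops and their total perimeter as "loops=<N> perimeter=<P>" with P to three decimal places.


loops=1 perimeter=6.851

Straddling triangles (10 of 20):
  (v0,v1,v7) [++-] → (0.344652, 0.996348, -0.7098)–(-0.344652, 0.996348, -0.7098)  len=0.6893
  (v0,v7,v10) [+--] → (-0.344652, 0.996348, -0.7098)–(-1.22207, 0.118934, -0.7098)  len=1.2409
  (v0,v10,v11) [+-+] → (-1.22207, 0.118934, -0.7098)–(-1.2675, 0, -0.7098)  len=0.1273
  (v11,v10,v2) [+-+] → (-1.2675, 0, -0.7098)–(-1.22207, -0.118934, -0.7098)  len=0.1273
  (v7,v1,v8) [-+-] → (0.344652, 0.996348, -0.7098)–(1.22207, 0.118934, -0.7098)  len=1.2409
  (v3,v2,v6) [++-] → (-0.344652, -0.996348, -0.7098)–(0.344652, -0.996348, -0.7098)  len=0.6893
  (v3,v6,v8) [+--] → (0.344652, -0.996348, -0.7098)–(1.22207, -0.118934, -0.7098)  len=1.2409
  (v3,v8,v9) [+-+] → (1.22207, -0.118934, -0.7098)–(1.2675, 0, -0.7098)  len=0.1273
  (v6,v2,v10) [-+-] → (-0.344652, -0.996348, -0.7098)–(-1.22207, -0.118934, -0.7098)  len=1.2409
  (v9,v8,v1) [+-+] → (1.2675, 0, -0.7098)–(1.22207, 0.118934, -0.7098)  len=0.1273

Chained into 1 loop(s):
  loop 1: 10 segments, perimeter = 6.8513
Total perimeter = 6.851


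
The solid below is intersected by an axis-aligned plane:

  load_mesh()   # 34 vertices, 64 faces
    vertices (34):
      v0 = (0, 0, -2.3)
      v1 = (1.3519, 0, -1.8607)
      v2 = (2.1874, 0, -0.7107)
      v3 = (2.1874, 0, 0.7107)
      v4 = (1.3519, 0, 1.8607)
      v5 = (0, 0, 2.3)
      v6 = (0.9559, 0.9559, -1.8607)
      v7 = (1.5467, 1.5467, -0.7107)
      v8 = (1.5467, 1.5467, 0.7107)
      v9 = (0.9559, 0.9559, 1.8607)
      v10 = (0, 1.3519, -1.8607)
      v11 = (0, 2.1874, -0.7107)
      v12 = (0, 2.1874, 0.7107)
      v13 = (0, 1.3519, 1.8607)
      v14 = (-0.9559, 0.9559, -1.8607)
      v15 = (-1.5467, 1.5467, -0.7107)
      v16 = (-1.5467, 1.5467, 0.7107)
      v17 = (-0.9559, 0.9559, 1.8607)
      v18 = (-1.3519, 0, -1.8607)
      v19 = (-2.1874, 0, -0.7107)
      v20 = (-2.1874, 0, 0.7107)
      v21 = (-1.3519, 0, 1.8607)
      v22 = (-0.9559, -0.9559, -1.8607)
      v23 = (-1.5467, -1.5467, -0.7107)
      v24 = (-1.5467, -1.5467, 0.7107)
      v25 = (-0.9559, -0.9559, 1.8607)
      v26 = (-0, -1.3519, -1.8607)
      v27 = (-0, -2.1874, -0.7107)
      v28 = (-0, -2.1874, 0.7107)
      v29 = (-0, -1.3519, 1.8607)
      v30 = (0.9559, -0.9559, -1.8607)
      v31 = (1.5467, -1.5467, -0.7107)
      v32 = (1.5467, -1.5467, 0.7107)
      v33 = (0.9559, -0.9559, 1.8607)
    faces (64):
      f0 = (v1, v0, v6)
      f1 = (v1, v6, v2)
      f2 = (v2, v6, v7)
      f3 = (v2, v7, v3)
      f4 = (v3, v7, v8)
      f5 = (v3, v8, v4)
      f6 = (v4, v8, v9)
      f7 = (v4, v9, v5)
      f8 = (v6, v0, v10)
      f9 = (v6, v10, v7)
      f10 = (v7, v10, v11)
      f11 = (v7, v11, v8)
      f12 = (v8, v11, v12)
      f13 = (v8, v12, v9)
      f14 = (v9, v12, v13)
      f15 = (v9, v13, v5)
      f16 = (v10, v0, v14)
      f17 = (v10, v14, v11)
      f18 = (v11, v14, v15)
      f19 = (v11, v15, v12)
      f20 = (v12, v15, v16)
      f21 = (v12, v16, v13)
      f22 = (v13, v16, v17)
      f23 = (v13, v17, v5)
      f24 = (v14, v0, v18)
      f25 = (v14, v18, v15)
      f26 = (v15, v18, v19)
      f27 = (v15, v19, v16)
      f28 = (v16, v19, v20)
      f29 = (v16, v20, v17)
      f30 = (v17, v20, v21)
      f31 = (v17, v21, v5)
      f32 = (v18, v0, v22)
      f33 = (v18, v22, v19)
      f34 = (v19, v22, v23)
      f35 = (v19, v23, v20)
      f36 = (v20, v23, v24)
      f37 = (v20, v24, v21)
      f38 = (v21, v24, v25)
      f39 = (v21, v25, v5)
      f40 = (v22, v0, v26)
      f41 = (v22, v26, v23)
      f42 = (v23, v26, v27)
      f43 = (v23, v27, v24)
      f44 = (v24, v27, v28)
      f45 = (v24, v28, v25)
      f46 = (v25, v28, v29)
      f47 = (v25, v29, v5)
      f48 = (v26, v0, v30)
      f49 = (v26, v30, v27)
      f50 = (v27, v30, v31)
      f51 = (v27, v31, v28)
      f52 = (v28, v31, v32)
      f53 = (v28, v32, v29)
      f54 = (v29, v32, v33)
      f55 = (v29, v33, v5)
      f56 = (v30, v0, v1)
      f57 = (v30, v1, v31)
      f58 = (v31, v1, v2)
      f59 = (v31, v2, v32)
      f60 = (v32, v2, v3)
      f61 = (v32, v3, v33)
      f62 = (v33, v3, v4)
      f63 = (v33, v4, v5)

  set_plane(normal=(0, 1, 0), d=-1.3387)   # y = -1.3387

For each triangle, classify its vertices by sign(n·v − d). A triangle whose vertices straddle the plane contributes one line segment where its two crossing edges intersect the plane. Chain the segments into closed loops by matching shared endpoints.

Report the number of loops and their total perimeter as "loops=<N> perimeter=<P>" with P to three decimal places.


loops=1 perimeter=10.991

Straddling triangles (20 of 64):
  (v19,v22,v23) [++-] → (-1.3387, -1.3387, -1.11557)–(-1.63286, -1.3387, -0.7107)  len=0.5005
  (v19,v23,v20) [+-+] → (-1.63286, -1.3387, -0.7107)–(-1.63286, -1.3387, -0.51955)  len=0.1911
  (v20,v23,v24) [+--] → (-1.63286, -1.3387, -0.51955)–(-1.63286, -1.3387, 0.7107)  len=1.2303
  (v20,v24,v21) [+-+] → (-1.63286, -1.3387, 0.7107)–(-1.5205, -1.3387, 0.865352)  len=0.1912
  (v21,v24,v25) [+-+] → (-1.5205, -1.3387, 0.865352)–(-1.3387, -1.3387, 1.11557)  len=0.3093
  (v22,v0,v26) [++-] → (0, -1.3387, -1.86499)–(-0.0318633, -1.3387, -1.8607)  len=0.0322
  (v22,v26,v23) [+--] → (-0.0318633, -1.3387, -1.8607)–(-1.3387, -1.3387, -1.11557)  len=1.5043
  (v24,v28,v25) [--+] → (-0.658768, -1.3387, 1.50323)–(-1.3387, -1.3387, 1.11557)  len=0.7827
  (v25,v28,v29) [+--] → (-0.658768, -1.3387, 1.50323)–(-0.0318633, -1.3387, 1.8607)  len=0.7217
  (v25,v29,v5) [+-+] → (-0.0318633, -1.3387, 1.8607)–(0, -1.3387, 1.86499)  len=0.0322
  (v26,v0,v30) [-++] → (0, -1.3387, -1.86499)–(0.0318633, -1.3387, -1.8607)  len=0.0322
  (v26,v30,v27) [-+-] → (0.0318633, -1.3387, -1.8607)–(0.658768, -1.3387, -1.50323)  len=0.7217
  (v27,v30,v31) [-+-] → (0.658768, -1.3387, -1.50323)–(1.3387, -1.3387, -1.11557)  len=0.7827
  (v29,v32,v33) [--+] → (1.3387, -1.3387, 1.11557)–(0.0318633, -1.3387, 1.8607)  len=1.5043
  (v29,v33,v5) [-++] → (0.0318633, -1.3387, 1.8607)–(0, -1.3387, 1.86499)  len=0.0322
  (v30,v1,v31) [++-] → (1.5205, -1.3387, -0.865352)–(1.3387, -1.3387, -1.11557)  len=0.3093
  (v31,v1,v2) [-++] → (1.5205, -1.3387, -0.865352)–(1.63286, -1.3387, -0.7107)  len=0.1912
  (v31,v2,v32) [-+-] → (1.63286, -1.3387, -0.7107)–(1.63286, -1.3387, 0.51955)  len=1.2303
  (v32,v2,v3) [-++] → (1.63286, -1.3387, 0.51955)–(1.63286, -1.3387, 0.7107)  len=0.1911
  (v32,v3,v33) [-++] → (1.63286, -1.3387, 0.7107)–(1.3387, -1.3387, 1.11557)  len=0.5005

Chained into 1 loop(s):
  loop 1: 20 segments, perimeter = 10.9906
Total perimeter = 10.991


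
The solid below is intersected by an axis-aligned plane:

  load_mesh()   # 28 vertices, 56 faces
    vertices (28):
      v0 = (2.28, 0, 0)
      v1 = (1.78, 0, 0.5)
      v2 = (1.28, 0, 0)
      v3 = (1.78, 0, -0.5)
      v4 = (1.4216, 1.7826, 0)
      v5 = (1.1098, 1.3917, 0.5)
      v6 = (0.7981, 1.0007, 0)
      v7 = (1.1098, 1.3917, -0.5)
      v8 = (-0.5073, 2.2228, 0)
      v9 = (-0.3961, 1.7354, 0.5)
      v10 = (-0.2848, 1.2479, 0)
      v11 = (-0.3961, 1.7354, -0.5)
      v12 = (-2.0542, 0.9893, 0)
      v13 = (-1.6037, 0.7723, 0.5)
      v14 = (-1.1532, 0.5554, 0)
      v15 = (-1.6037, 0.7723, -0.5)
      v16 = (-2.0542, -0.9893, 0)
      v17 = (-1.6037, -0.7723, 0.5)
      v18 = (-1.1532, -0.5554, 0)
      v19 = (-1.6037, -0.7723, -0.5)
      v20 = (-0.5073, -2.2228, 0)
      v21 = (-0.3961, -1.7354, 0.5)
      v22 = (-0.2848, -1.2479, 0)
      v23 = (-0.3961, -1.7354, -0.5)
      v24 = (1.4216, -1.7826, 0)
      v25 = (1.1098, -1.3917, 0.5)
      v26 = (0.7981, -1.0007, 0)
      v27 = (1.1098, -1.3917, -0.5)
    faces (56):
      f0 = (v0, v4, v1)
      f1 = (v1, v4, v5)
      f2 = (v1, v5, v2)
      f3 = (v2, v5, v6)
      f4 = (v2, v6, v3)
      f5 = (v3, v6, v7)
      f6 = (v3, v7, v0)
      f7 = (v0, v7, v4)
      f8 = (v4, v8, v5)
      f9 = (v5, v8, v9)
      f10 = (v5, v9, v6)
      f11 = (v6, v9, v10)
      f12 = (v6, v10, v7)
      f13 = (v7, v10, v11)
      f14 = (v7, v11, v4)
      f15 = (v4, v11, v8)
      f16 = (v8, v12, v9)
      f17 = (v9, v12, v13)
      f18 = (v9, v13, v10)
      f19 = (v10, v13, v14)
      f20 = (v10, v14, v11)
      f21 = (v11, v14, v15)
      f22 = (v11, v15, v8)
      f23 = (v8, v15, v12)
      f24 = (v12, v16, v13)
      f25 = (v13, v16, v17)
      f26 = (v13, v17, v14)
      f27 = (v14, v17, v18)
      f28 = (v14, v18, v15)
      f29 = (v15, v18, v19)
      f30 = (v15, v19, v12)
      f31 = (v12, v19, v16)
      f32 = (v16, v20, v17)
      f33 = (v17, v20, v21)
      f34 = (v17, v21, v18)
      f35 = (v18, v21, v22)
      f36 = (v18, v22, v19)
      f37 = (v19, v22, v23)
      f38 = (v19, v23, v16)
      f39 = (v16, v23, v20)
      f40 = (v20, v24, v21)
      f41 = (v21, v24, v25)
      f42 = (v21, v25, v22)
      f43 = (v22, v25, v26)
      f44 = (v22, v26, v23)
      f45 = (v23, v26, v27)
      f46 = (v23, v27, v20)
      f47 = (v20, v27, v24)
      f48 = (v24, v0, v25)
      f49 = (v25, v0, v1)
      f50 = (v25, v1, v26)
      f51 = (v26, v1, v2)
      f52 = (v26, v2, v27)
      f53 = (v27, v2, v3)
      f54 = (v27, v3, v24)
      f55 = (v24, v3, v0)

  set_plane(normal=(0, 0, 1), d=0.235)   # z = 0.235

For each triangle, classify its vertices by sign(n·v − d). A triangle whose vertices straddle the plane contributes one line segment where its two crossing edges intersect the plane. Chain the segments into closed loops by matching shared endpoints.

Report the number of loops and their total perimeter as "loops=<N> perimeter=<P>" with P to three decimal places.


Straddling triangles (28 of 56):
  (v0,v4,v1) [--+] → (1.59005, 0.944778, 0.235)–(2.045, 0, 0.235)  len=1.0486
  (v1,v4,v5) [+-+] → (1.59005, 0.944778, 0.235)–(1.27505, 1.59888, 0.235)  len=0.7260
  (v1,v5,v2) [++-] → (1.20001, 0.654099, 0.235)–(1.515, 0, 0.235)  len=0.7260
  (v2,v5,v6) [-+-] → (1.20001, 0.654099, 0.235)–(0.944599, 1.18447, 0.235)  len=0.5887
  (v4,v8,v5) [--+] → (0.252737, 1.83218, 0.235)–(1.27505, 1.59888, 0.235)  len=1.0486
  (v5,v8,v9) [+-+] → (0.252737, 1.83218, 0.235)–(-0.455036, 1.99372, 0.235)  len=0.7260
  (v5,v9,v6) [++-] → (0.236826, 1.34601, 0.235)–(0.944599, 1.18447, 0.235)  len=0.7260
  (v6,v9,v10) [-+-] → (0.236826, 1.34601, 0.235)–(-0.337111, 1.47703, 0.235)  len=0.5887
  (v8,v12,v9) [--+] → (-1.27489, 1.33997, 0.235)–(-0.455036, 1.99372, 0.235)  len=1.0486
  (v9,v12,v13) [+-+] → (-1.27489, 1.33997, 0.235)–(-1.84246, 0.88731, 0.235)  len=0.7260
  (v9,v13,v10) [++-] → (-0.904683, 1.02437, 0.235)–(-0.337111, 1.47703, 0.235)  len=0.7260
  (v10,v13,v14) [-+-] → (-0.904683, 1.02437, 0.235)–(-1.36494, 0.657343, 0.235)  len=0.5887
  (v12,v16,v13) [--+] → (-1.84246, -0.161348, 0.235)–(-1.84246, 0.88731, 0.235)  len=1.0487
  (v13,v16,v17) [+-+] → (-1.84246, -0.161348, 0.235)–(-1.84246, -0.88731, 0.235)  len=0.7260
  (v13,v17,v14) [++-] → (-1.36494, -0.068619, 0.235)–(-1.36494, 0.657343, 0.235)  len=0.7260
  (v14,v17,v18) [-+-] → (-1.36494, -0.068619, 0.235)–(-1.36494, -0.657343, 0.235)  len=0.5887
  (v16,v20,v17) [--+] → (-1.02261, -1.54107, 0.235)–(-1.84246, -0.88731, 0.235)  len=1.0486
  (v17,v20,v21) [+-+] → (-1.02261, -1.54107, 0.235)–(-0.455036, -1.99372, 0.235)  len=0.7260
  (v17,v21,v18) [++-] → (-0.797363, -1.11, 0.235)–(-1.36494, -0.657343, 0.235)  len=0.7260
  (v18,v21,v22) [-+-] → (-0.797363, -1.11, 0.235)–(-0.337111, -1.47703, 0.235)  len=0.5887
  (v20,v24,v21) [--+] → (0.567281, -1.76042, 0.235)–(-0.455036, -1.99372, 0.235)  len=1.0486
  (v21,v24,v25) [+-+] → (0.567281, -1.76042, 0.235)–(1.27505, -1.59888, 0.235)  len=0.7260
  (v21,v25,v22) [++-] → (0.370662, -1.31549, 0.235)–(-0.337111, -1.47703, 0.235)  len=0.7260
  (v22,v25,v26) [-+-] → (0.370662, -1.31549, 0.235)–(0.944599, -1.18447, 0.235)  len=0.5887
  (v24,v0,v25) [--+] → (1.73001, -0.654099, 0.235)–(1.27505, -1.59888, 0.235)  len=1.0486
  (v25,v0,v1) [+-+] → (1.73001, -0.654099, 0.235)–(2.045, 0, 0.235)  len=0.7260
  (v25,v1,v26) [++-] → (1.25959, -0.530371, 0.235)–(0.944599, -1.18447, 0.235)  len=0.7260
  (v26,v1,v2) [-+-] → (1.25959, -0.530371, 0.235)–(1.515, 0, 0.235)  len=0.5887

Chained into 2 loop(s):
  loop 1: 14 segments, perimeter = 12.4221
  loop 2: 14 segments, perimeter = 9.2026
Total perimeter = 21.625

loops=2 perimeter=21.625


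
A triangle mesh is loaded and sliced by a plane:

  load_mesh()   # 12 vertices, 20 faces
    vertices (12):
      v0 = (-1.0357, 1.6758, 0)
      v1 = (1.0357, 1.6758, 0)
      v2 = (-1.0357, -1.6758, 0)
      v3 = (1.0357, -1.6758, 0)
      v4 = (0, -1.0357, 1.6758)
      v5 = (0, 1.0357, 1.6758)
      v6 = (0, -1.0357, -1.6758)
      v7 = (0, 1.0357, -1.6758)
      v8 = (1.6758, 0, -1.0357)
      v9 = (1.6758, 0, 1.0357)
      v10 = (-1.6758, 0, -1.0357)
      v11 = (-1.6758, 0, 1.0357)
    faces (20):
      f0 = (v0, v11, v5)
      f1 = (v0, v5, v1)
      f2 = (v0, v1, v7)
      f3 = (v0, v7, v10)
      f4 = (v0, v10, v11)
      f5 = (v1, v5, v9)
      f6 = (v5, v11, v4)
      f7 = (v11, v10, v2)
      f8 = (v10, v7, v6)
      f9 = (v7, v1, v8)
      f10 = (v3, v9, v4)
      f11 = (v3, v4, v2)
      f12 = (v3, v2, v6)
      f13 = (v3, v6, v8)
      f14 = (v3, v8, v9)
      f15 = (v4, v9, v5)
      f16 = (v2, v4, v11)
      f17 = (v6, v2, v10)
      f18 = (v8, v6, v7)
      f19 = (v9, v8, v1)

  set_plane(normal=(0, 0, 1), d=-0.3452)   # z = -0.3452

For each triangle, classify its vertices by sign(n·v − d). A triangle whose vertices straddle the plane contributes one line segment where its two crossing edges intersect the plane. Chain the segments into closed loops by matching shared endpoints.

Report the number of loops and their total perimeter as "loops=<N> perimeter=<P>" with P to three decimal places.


loops=1 perimeter=10.487

Straddling triangles (10 of 20):
  (v0,v1,v7) [++-] → (0.822355, 1.54395, -0.3452)–(-0.822355, 1.54395, -0.3452)  len=1.6447
  (v0,v7,v10) [+--] → (-0.822355, 1.54395, -0.3452)–(-1.24905, 1.11725, -0.3452)  len=0.6034
  (v0,v10,v11) [+-+] → (-1.24905, 1.11725, -0.3452)–(-1.6758, 0, -0.3452)  len=1.1960
  (v11,v10,v2) [+-+] → (-1.6758, 0, -0.3452)–(-1.24905, -1.11725, -0.3452)  len=1.1960
  (v7,v1,v8) [-+-] → (0.822355, 1.54395, -0.3452)–(1.24905, 1.11725, -0.3452)  len=0.6034
  (v3,v2,v6) [++-] → (-0.822355, -1.54395, -0.3452)–(0.822355, -1.54395, -0.3452)  len=1.6447
  (v3,v6,v8) [+--] → (0.822355, -1.54395, -0.3452)–(1.24905, -1.11725, -0.3452)  len=0.6034
  (v3,v8,v9) [+-+] → (1.24905, -1.11725, -0.3452)–(1.6758, 0, -0.3452)  len=1.1960
  (v6,v2,v10) [-+-] → (-0.822355, -1.54395, -0.3452)–(-1.24905, -1.11725, -0.3452)  len=0.6034
  (v9,v8,v1) [+-+] → (1.6758, 0, -0.3452)–(1.24905, 1.11725, -0.3452)  len=1.1960

Chained into 1 loop(s):
  loop 1: 10 segments, perimeter = 10.4871
Total perimeter = 10.487


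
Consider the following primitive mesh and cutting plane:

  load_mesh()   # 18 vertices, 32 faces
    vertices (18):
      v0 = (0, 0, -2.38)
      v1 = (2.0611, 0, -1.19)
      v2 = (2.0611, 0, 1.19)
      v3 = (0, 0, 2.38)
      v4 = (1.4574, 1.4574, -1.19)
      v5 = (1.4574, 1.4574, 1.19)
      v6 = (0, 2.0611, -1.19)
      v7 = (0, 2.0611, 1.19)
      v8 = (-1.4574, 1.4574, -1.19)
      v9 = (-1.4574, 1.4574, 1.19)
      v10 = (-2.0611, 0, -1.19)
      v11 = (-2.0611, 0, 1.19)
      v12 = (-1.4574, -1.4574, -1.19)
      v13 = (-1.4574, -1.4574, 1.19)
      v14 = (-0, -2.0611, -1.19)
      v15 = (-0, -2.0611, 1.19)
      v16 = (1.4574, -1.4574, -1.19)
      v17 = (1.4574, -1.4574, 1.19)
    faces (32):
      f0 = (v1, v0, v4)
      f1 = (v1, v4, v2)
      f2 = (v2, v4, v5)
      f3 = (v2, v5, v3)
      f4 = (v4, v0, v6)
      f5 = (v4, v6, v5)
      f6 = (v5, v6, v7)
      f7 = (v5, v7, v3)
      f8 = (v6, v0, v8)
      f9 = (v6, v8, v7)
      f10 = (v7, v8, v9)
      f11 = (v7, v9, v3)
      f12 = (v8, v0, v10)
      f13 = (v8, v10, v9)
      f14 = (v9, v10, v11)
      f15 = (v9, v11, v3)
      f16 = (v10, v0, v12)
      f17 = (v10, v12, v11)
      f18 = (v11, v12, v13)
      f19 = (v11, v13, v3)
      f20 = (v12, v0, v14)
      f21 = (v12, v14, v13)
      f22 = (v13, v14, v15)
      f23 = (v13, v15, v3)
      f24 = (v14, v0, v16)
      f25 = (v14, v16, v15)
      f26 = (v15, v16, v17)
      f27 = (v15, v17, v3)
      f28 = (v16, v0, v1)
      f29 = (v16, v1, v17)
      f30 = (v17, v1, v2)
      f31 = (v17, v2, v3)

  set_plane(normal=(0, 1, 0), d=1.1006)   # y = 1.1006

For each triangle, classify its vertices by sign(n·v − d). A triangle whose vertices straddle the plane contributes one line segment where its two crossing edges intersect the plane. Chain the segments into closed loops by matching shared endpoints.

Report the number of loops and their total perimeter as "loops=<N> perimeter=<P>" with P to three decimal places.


Straddling triangles (12 of 32):
  (v1,v0,v4) [--+] → (1.1006, 1.1006, -1.48134)–(1.6052, 1.1006, -1.19)  len=0.5827
  (v1,v4,v2) [-+-] → (1.6052, 1.1006, -1.19)–(1.6052, 1.1006, -0.607329)  len=0.5827
  (v2,v4,v5) [-++] → (1.6052, 1.1006, -0.607329)–(1.6052, 1.1006, 1.19)  len=1.7973
  (v2,v5,v3) [-+-] → (1.6052, 1.1006, 1.19)–(1.1006, 1.1006, 1.48134)  len=0.5827
  (v4,v0,v6) [+-+] → (1.1006, 1.1006, -1.48134)–(0, 1.1006, -1.74456)  len=1.1316
  (v5,v7,v3) [++-] → (0, 1.1006, 1.74456)–(1.1006, 1.1006, 1.48134)  len=1.1316
  (v6,v0,v8) [+-+] → (0, 1.1006, -1.74456)–(-1.1006, 1.1006, -1.48134)  len=1.1316
  (v7,v9,v3) [++-] → (-1.1006, 1.1006, 1.48134)–(0, 1.1006, 1.74456)  len=1.1316
  (v8,v0,v10) [+--] → (-1.1006, 1.1006, -1.48134)–(-1.6052, 1.1006, -1.19)  len=0.5827
  (v8,v10,v9) [+-+] → (-1.6052, 1.1006, -1.19)–(-1.6052, 1.1006, 0.607329)  len=1.7973
  (v9,v10,v11) [+--] → (-1.6052, 1.1006, 0.607329)–(-1.6052, 1.1006, 1.19)  len=0.5827
  (v9,v11,v3) [+--] → (-1.6052, 1.1006, 1.19)–(-1.1006, 1.1006, 1.48134)  len=0.5827

Chained into 1 loop(s):
  loop 1: 12 segments, perimeter = 11.6172
Total perimeter = 11.617

loops=1 perimeter=11.617


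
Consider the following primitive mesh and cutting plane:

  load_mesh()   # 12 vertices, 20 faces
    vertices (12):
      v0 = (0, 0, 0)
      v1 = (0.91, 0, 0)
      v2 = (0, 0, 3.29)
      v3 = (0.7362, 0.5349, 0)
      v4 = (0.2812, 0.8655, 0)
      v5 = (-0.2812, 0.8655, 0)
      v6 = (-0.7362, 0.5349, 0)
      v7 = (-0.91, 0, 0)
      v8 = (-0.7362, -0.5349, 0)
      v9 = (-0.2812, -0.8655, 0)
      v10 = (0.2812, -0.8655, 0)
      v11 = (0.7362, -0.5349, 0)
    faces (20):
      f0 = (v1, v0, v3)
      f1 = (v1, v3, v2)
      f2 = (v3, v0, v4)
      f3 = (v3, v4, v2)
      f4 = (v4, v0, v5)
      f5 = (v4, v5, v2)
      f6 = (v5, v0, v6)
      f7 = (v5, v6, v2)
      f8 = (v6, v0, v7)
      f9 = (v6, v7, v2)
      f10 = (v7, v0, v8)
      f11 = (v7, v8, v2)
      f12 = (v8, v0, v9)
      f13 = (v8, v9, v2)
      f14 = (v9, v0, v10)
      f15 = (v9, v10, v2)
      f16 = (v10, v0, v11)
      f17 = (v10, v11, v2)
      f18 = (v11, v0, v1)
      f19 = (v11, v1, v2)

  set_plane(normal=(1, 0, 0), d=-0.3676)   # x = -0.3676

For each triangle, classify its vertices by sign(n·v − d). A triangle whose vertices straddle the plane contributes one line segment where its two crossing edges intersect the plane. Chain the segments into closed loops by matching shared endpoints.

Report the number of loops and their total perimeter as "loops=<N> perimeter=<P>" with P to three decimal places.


loops=1 perimeter=5.894

Straddling triangles (8 of 20):
  (v5,v0,v6) [++-] → (-0.3676, 0.267087, 0)–(-0.3676, 0.802722, 0)  len=0.5356
  (v5,v6,v2) [+-+] → (-0.3676, 0.802722, 0)–(-0.3676, 0.267087, 1.64723)  len=1.7321
  (v6,v0,v7) [-+-] → (-0.3676, 0.267087, 0)–(-0.3676, 0, 0)  len=0.2671
  (v6,v7,v2) [--+] → (-0.3676, 0, 1.96098)–(-0.3676, 0.267087, 1.64723)  len=0.4120
  (v7,v0,v8) [-+-] → (-0.3676, 0, 0)–(-0.3676, -0.267087, 0)  len=0.2671
  (v7,v8,v2) [--+] → (-0.3676, -0.267087, 1.64723)–(-0.3676, 0, 1.96098)  len=0.4120
  (v8,v0,v9) [-++] → (-0.3676, -0.267087, 0)–(-0.3676, -0.802722, 0)  len=0.5356
  (v8,v9,v2) [-++] → (-0.3676, -0.802722, 0)–(-0.3676, -0.267087, 1.64723)  len=1.7321

Chained into 1 loop(s):
  loop 1: 8 segments, perimeter = 5.8938
Total perimeter = 5.894


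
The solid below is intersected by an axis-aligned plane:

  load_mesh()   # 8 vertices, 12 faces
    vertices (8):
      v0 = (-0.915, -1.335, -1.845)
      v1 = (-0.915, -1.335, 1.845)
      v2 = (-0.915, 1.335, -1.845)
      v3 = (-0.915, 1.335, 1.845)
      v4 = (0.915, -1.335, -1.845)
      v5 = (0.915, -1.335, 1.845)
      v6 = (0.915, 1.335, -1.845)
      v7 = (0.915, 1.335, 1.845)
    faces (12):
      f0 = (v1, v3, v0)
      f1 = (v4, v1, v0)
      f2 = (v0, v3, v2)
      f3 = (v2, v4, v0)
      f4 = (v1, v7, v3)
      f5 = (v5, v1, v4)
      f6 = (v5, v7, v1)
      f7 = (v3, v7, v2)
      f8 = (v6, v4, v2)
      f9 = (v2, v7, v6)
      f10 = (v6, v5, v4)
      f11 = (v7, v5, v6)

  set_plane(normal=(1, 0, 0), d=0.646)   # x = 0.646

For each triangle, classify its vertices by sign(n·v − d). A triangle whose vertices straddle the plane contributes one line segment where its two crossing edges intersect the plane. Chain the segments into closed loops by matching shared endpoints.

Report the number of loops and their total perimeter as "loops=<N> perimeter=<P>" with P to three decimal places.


Straddling triangles (8 of 12):
  (v4,v1,v0) [+--] → (0.646, -1.335, -1.30259)–(0.646, -1.335, -1.845)  len=0.5424
  (v2,v4,v0) [-+-] → (0.646, -0.942525, -1.845)–(0.646, -1.335, -1.845)  len=0.3925
  (v1,v7,v3) [-+-] → (0.646, 0.942525, 1.845)–(0.646, 1.335, 1.845)  len=0.3925
  (v5,v1,v4) [+-+] → (0.646, -1.335, 1.845)–(0.646, -1.335, -1.30259)  len=3.1476
  (v5,v7,v1) [++-] → (0.646, 0.942525, 1.845)–(0.646, -1.335, 1.845)  len=2.2775
  (v3,v7,v2) [-+-] → (0.646, 1.335, 1.845)–(0.646, 1.335, 1.30259)  len=0.5424
  (v6,v4,v2) [++-] → (0.646, -0.942525, -1.845)–(0.646, 1.335, -1.845)  len=2.2775
  (v2,v7,v6) [-++] → (0.646, 1.335, 1.30259)–(0.646, 1.335, -1.845)  len=3.1476

Chained into 1 loop(s):
  loop 1: 8 segments, perimeter = 12.7200
Total perimeter = 12.720

loops=1 perimeter=12.720


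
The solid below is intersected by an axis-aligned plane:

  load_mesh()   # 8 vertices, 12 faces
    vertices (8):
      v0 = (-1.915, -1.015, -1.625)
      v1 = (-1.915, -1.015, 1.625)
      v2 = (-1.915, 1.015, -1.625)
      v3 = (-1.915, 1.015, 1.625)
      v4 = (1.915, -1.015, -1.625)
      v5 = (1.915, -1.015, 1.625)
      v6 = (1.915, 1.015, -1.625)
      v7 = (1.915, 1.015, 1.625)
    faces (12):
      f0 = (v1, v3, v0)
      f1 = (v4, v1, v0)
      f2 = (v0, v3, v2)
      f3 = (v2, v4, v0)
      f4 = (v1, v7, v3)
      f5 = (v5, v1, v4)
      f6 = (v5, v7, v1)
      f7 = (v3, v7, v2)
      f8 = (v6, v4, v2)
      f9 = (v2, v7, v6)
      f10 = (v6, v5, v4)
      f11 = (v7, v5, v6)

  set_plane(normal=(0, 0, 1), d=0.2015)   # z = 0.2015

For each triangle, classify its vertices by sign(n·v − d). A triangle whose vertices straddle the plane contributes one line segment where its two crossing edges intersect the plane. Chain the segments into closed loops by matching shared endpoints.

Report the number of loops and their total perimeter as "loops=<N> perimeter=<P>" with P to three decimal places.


loops=1 perimeter=11.720

Straddling triangles (8 of 12):
  (v1,v3,v0) [++-] → (-1.915, 0.12586, 0.2015)–(-1.915, -1.015, 0.2015)  len=1.1409
  (v4,v1,v0) [-+-] → (-0.23746, -1.015, 0.2015)–(-1.915, -1.015, 0.2015)  len=1.6775
  (v0,v3,v2) [-+-] → (-1.915, 0.12586, 0.2015)–(-1.915, 1.015, 0.2015)  len=0.8891
  (v5,v1,v4) [++-] → (-0.23746, -1.015, 0.2015)–(1.915, -1.015, 0.2015)  len=2.1525
  (v3,v7,v2) [++-] → (0.23746, 1.015, 0.2015)–(-1.915, 1.015, 0.2015)  len=2.1525
  (v2,v7,v6) [-+-] → (0.23746, 1.015, 0.2015)–(1.915, 1.015, 0.2015)  len=1.6775
  (v6,v5,v4) [-+-] → (1.915, -0.12586, 0.2015)–(1.915, -1.015, 0.2015)  len=0.8891
  (v7,v5,v6) [++-] → (1.915, -0.12586, 0.2015)–(1.915, 1.015, 0.2015)  len=1.1409

Chained into 1 loop(s):
  loop 1: 8 segments, perimeter = 11.7200
Total perimeter = 11.720


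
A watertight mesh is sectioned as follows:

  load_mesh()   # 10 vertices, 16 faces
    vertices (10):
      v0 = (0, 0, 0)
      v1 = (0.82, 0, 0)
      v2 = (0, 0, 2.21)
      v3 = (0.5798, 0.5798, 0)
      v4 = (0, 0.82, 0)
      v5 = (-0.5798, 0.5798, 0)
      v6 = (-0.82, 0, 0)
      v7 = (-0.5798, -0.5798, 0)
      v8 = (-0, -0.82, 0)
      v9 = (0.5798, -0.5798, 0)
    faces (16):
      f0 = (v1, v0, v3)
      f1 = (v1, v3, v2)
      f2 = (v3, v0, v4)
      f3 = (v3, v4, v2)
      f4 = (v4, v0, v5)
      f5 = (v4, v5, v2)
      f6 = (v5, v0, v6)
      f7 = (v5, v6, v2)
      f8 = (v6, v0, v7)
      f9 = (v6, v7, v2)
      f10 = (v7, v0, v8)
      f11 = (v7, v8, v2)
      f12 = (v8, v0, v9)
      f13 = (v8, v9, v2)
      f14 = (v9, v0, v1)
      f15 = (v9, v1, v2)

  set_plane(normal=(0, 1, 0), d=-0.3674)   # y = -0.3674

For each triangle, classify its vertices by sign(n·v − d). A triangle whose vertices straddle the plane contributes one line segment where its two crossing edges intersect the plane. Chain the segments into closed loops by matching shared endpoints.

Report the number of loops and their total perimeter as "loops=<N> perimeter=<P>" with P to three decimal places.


loops=1 perimeter=4.164

Straddling triangles (8 of 16):
  (v6,v0,v7) [++-] → (-0.3674, -0.3674, 0)–(-0.667793, -0.3674, 0)  len=0.3004
  (v6,v7,v2) [+-+] → (-0.667793, -0.3674, 0)–(-0.3674, -0.3674, 0.809596)  len=0.8635
  (v7,v0,v8) [-+-] → (-0.3674, -0.3674, 0)–(0, -0.3674, 0)  len=0.3674
  (v7,v8,v2) [--+] → (0, -0.3674, 1.21981)–(-0.3674, -0.3674, 0.809596)  len=0.5507
  (v8,v0,v9) [-+-] → (0, -0.3674, 0)–(0.3674, -0.3674, 0)  len=0.3674
  (v8,v9,v2) [--+] → (0.3674, -0.3674, 0.809596)–(0, -0.3674, 1.21981)  len=0.5507
  (v9,v0,v1) [-++] → (0.3674, -0.3674, 0)–(0.667793, -0.3674, 0)  len=0.3004
  (v9,v1,v2) [-++] → (0.667793, -0.3674, 0)–(0.3674, -0.3674, 0.809596)  len=0.8635

Chained into 1 loop(s):
  loop 1: 8 segments, perimeter = 4.1640
Total perimeter = 4.164


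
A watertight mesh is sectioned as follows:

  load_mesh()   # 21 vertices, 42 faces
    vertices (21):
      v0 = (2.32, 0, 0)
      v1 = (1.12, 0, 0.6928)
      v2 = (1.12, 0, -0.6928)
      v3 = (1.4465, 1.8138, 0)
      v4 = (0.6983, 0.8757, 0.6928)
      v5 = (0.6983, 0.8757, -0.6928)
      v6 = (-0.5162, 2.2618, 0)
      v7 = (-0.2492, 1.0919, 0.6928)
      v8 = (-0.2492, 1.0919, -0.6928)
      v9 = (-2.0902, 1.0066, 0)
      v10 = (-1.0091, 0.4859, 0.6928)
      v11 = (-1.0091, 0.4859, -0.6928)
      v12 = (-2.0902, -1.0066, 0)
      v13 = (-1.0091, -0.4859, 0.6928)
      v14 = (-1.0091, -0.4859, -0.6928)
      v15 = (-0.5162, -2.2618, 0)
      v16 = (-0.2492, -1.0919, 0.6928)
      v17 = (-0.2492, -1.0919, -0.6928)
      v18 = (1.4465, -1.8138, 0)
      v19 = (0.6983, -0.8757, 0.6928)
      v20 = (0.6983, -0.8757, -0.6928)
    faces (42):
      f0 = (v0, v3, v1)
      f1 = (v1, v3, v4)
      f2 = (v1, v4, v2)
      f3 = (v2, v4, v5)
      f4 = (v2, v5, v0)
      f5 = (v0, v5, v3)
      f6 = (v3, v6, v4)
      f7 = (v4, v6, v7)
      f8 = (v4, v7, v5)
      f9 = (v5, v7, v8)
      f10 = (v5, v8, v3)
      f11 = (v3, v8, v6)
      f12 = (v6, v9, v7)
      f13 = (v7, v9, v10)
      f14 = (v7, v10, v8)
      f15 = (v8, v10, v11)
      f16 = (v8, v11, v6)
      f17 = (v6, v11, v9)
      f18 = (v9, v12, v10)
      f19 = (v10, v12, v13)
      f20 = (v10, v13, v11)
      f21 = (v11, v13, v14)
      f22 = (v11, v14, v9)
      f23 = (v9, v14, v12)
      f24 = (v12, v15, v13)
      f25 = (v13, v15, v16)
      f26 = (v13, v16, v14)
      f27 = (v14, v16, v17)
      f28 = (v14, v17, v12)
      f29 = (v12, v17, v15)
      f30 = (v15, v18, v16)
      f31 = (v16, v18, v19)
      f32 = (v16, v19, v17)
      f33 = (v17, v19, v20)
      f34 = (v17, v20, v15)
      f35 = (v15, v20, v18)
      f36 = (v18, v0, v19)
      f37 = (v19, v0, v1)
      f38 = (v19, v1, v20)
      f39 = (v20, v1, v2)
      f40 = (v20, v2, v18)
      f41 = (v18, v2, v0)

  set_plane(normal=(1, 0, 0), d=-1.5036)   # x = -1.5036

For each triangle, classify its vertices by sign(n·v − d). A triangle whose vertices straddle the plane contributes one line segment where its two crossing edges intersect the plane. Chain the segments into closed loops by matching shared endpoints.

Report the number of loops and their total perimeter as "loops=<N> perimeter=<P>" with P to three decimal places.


loops=1 perimeter=6.253

Straddling triangles (10 of 42):
  (v6,v9,v7) [+-+] → (-1.5036, 1.47439, 0)–(-1.5036, 1.03378, 0.220748)  len=0.4928
  (v7,v9,v10) [+-+] → (-1.5036, 1.03378, 0.220748)–(-1.5036, 0.724071, 0.37591)  len=0.3464
  (v6,v11,v9) [++-] → (-1.5036, 0.724071, -0.37591)–(-1.5036, 1.47439, 0)  len=0.8392
  (v9,v12,v10) [--+] → (-1.5036, -0.196776, 0.37591)–(-1.5036, 0.724071, 0.37591)  len=0.9208
  (v10,v12,v13) [+-+] → (-1.5036, -0.196776, 0.37591)–(-1.5036, -0.724071, 0.37591)  len=0.5273
  (v11,v14,v9) [++-] → (-1.5036, 0.196776, -0.37591)–(-1.5036, 0.724071, -0.37591)  len=0.5273
  (v9,v14,v12) [-+-] → (-1.5036, 0.196776, -0.37591)–(-1.5036, -0.724071, -0.37591)  len=0.9208
  (v12,v15,v13) [-++] → (-1.5036, -1.47439, 0)–(-1.5036, -0.724071, 0.37591)  len=0.8392
  (v14,v17,v12) [++-] → (-1.5036, -1.03378, -0.220748)–(-1.5036, -0.724071, -0.37591)  len=0.3464
  (v12,v17,v15) [-++] → (-1.5036, -1.03378, -0.220748)–(-1.5036, -1.47439, 0)  len=0.4928

Chained into 1 loop(s):
  loop 1: 10 segments, perimeter = 6.2532
Total perimeter = 6.253


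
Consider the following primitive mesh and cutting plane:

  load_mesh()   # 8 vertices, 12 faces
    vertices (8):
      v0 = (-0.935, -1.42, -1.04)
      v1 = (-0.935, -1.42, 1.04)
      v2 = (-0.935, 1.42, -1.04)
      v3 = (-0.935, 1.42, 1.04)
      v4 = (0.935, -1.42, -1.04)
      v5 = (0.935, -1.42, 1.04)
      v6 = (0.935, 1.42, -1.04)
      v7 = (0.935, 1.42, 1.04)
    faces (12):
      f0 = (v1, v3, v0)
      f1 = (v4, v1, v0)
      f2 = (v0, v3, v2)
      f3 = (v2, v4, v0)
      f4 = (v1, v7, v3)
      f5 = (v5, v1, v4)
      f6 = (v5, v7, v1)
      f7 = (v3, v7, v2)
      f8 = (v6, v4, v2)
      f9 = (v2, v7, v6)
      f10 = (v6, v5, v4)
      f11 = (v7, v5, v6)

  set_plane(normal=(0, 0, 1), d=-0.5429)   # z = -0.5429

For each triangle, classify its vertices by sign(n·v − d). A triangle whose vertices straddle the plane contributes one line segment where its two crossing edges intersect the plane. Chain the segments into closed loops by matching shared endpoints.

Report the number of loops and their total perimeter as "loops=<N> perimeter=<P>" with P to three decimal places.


Straddling triangles (8 of 12):
  (v1,v3,v0) [++-] → (-0.935, -0.741267, -0.5429)–(-0.935, -1.42, -0.5429)  len=0.6787
  (v4,v1,v0) [-+-] → (0.488088, -1.42, -0.5429)–(-0.935, -1.42, -0.5429)  len=1.4231
  (v0,v3,v2) [-+-] → (-0.935, -0.741267, -0.5429)–(-0.935, 1.42, -0.5429)  len=2.1613
  (v5,v1,v4) [++-] → (0.488088, -1.42, -0.5429)–(0.935, -1.42, -0.5429)  len=0.4469
  (v3,v7,v2) [++-] → (-0.488088, 1.42, -0.5429)–(-0.935, 1.42, -0.5429)  len=0.4469
  (v2,v7,v6) [-+-] → (-0.488088, 1.42, -0.5429)–(0.935, 1.42, -0.5429)  len=1.4231
  (v6,v5,v4) [-+-] → (0.935, 0.741267, -0.5429)–(0.935, -1.42, -0.5429)  len=2.1613
  (v7,v5,v6) [++-] → (0.935, 0.741267, -0.5429)–(0.935, 1.42, -0.5429)  len=0.6787

Chained into 1 loop(s):
  loop 1: 8 segments, perimeter = 9.4200
Total perimeter = 9.420

loops=1 perimeter=9.420


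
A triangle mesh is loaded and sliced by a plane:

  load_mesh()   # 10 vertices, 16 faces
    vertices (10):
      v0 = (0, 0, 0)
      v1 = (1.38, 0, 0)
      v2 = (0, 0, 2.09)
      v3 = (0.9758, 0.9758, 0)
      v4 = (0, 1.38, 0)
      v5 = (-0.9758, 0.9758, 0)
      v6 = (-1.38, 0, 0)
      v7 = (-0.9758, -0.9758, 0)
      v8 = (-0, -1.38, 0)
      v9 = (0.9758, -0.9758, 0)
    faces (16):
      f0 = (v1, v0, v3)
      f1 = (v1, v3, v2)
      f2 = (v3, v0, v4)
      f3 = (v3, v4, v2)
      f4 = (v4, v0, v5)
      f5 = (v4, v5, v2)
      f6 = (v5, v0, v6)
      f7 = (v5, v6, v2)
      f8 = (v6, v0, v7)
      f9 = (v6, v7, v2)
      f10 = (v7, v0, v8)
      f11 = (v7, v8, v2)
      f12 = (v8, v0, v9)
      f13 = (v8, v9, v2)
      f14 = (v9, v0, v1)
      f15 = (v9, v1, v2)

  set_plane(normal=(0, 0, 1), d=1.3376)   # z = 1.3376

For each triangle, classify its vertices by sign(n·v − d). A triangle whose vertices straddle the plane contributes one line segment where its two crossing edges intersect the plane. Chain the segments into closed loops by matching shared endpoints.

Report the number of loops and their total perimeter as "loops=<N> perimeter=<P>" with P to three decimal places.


loops=1 perimeter=3.042

Straddling triangles (8 of 16):
  (v1,v3,v2) [--+] → (0.351288, 0.351288, 1.3376)–(0.4968, 0, 1.3376)  len=0.3802
  (v3,v4,v2) [--+] → (0, 0.4968, 1.3376)–(0.351288, 0.351288, 1.3376)  len=0.3802
  (v4,v5,v2) [--+] → (-0.351288, 0.351288, 1.3376)–(0, 0.4968, 1.3376)  len=0.3802
  (v5,v6,v2) [--+] → (-0.4968, 0, 1.3376)–(-0.351288, 0.351288, 1.3376)  len=0.3802
  (v6,v7,v2) [--+] → (-0.351288, -0.351288, 1.3376)–(-0.4968, 0, 1.3376)  len=0.3802
  (v7,v8,v2) [--+] → (0, -0.4968, 1.3376)–(-0.351288, -0.351288, 1.3376)  len=0.3802
  (v8,v9,v2) [--+] → (0.351288, -0.351288, 1.3376)–(0, -0.4968, 1.3376)  len=0.3802
  (v9,v1,v2) [--+] → (0.4968, 0, 1.3376)–(0.351288, -0.351288, 1.3376)  len=0.3802

Chained into 1 loop(s):
  loop 1: 8 segments, perimeter = 3.0419
Total perimeter = 3.042


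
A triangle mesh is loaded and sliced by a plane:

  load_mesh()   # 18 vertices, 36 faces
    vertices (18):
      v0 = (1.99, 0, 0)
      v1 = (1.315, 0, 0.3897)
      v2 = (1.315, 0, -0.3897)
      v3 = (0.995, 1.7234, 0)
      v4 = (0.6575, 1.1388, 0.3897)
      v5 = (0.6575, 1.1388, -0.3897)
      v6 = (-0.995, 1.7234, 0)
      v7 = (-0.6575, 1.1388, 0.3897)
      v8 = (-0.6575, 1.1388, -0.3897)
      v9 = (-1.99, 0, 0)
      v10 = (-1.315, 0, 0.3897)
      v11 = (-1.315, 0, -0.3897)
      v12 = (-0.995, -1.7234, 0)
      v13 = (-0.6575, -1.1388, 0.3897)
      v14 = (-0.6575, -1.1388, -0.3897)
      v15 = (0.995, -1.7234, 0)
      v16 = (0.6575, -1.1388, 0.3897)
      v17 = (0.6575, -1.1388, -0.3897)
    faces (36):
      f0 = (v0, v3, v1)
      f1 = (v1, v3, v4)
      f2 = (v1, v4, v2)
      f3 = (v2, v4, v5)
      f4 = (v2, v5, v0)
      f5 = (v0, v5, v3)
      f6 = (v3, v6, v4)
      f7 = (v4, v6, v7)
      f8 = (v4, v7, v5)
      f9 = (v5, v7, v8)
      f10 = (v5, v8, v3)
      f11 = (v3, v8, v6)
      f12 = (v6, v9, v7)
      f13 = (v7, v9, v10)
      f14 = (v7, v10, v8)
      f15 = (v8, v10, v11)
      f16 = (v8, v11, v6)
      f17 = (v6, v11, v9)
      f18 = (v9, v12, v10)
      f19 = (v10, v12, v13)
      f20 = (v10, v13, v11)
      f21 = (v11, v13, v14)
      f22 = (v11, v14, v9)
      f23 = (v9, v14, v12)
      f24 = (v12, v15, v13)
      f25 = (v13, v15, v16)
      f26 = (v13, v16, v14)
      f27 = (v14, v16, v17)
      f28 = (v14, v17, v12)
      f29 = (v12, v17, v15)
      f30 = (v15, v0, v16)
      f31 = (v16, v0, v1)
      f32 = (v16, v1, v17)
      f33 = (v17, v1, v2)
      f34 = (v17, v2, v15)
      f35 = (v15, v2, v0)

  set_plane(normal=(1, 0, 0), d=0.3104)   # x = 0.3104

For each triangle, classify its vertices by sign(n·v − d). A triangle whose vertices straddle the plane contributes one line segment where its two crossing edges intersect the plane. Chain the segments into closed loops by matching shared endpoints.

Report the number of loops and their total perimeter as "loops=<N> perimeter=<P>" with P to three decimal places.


Straddling triangles (12 of 36):
  (v3,v6,v4) [+-+] → (0.3104, 1.7234, 0)–(0.3104, 1.26159, 0.307845)  len=0.5550
  (v4,v6,v7) [+--] → (0.3104, 1.26159, 0.307845)–(0.3104, 1.1388, 0.3897)  len=0.1476
  (v4,v7,v5) [+-+] → (0.3104, 1.1388, 0.3897)–(0.3104, 1.1388, -0.183974)  len=0.5737
  (v5,v7,v8) [+--] → (0.3104, 1.1388, -0.183974)–(0.3104, 1.1388, -0.3897)  len=0.2057
  (v5,v8,v3) [+-+] → (0.3104, 1.1388, -0.3897)–(0.3104, 1.48121, -0.161445)  len=0.4115
  (v3,v8,v6) [+--] → (0.3104, 1.48121, -0.161445)–(0.3104, 1.7234, 0)  len=0.2911
  (v12,v15,v13) [-+-] → (0.3104, -1.7234, 0)–(0.3104, -1.48121, 0.161445)  len=0.2911
  (v13,v15,v16) [-++] → (0.3104, -1.48121, 0.161445)–(0.3104, -1.1388, 0.3897)  len=0.4115
  (v13,v16,v14) [-+-] → (0.3104, -1.1388, 0.3897)–(0.3104, -1.1388, 0.183974)  len=0.2057
  (v14,v16,v17) [-++] → (0.3104, -1.1388, 0.183974)–(0.3104, -1.1388, -0.3897)  len=0.5737
  (v14,v17,v12) [-+-] → (0.3104, -1.1388, -0.3897)–(0.3104, -1.26159, -0.307845)  len=0.1476
  (v12,v17,v15) [-++] → (0.3104, -1.26159, -0.307845)–(0.3104, -1.7234, 0)  len=0.5550

Chained into 2 loop(s):
  loop 1: 6 segments, perimeter = 2.1846
  loop 2: 6 segments, perimeter = 2.1846
Total perimeter = 4.369

loops=2 perimeter=4.369


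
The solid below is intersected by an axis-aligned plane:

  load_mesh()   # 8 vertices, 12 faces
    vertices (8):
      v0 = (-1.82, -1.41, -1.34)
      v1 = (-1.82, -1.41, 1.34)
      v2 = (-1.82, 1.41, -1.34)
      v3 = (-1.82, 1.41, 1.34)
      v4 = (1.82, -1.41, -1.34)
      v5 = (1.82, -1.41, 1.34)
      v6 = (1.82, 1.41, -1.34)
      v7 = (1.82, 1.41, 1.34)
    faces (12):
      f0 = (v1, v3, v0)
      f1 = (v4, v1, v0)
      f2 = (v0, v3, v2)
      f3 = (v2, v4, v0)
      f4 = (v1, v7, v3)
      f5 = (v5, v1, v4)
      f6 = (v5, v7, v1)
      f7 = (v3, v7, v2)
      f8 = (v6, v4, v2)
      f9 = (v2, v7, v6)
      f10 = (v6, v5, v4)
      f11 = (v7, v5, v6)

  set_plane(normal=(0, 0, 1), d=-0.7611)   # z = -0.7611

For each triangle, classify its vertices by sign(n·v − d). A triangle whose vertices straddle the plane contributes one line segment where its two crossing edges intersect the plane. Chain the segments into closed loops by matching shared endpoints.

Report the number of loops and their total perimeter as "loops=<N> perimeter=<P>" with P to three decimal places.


loops=1 perimeter=12.920

Straddling triangles (8 of 12):
  (v1,v3,v0) [++-] → (-1.82, -0.800859, -0.7611)–(-1.82, -1.41, -0.7611)  len=0.6091
  (v4,v1,v0) [-+-] → (1.03373, -1.41, -0.7611)–(-1.82, -1.41, -0.7611)  len=2.8537
  (v0,v3,v2) [-+-] → (-1.82, -0.800859, -0.7611)–(-1.82, 1.41, -0.7611)  len=2.2109
  (v5,v1,v4) [++-] → (1.03373, -1.41, -0.7611)–(1.82, -1.41, -0.7611)  len=0.7863
  (v3,v7,v2) [++-] → (-1.03373, 1.41, -0.7611)–(-1.82, 1.41, -0.7611)  len=0.7863
  (v2,v7,v6) [-+-] → (-1.03373, 1.41, -0.7611)–(1.82, 1.41, -0.7611)  len=2.8537
  (v6,v5,v4) [-+-] → (1.82, 0.800859, -0.7611)–(1.82, -1.41, -0.7611)  len=2.2109
  (v7,v5,v6) [++-] → (1.82, 0.800859, -0.7611)–(1.82, 1.41, -0.7611)  len=0.6091

Chained into 1 loop(s):
  loop 1: 8 segments, perimeter = 12.9200
Total perimeter = 12.920


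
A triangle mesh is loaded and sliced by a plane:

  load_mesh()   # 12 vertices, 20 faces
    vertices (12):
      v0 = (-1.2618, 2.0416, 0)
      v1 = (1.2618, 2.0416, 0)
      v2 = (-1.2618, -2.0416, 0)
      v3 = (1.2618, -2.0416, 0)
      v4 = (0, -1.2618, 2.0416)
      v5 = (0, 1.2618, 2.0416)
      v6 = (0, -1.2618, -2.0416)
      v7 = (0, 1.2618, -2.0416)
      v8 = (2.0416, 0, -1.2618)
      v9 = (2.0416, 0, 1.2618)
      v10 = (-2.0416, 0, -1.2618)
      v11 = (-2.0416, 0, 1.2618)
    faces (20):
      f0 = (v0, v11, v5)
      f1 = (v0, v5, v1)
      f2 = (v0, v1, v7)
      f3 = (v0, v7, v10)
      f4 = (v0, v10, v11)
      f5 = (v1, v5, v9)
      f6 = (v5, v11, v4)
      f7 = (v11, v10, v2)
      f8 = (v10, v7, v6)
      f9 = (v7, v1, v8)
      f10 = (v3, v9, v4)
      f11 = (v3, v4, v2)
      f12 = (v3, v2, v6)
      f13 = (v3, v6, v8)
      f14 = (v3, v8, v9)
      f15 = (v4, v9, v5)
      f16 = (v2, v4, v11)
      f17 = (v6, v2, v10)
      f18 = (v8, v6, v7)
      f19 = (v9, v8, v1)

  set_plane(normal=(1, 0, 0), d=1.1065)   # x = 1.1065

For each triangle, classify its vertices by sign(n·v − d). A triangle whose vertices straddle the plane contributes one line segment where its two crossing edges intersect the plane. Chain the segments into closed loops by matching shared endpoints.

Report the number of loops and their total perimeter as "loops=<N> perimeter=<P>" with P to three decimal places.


loops=1 perimeter=11.124

Straddling triangles (10 of 20):
  (v0,v5,v1) [--+] → (1.1065, 1.94562, 0.251276)–(1.1065, 2.0416, 0)  len=0.2690
  (v0,v1,v7) [-+-] → (1.1065, 2.0416, 0)–(1.1065, 1.94562, -0.251276)  len=0.2690
  (v1,v5,v9) [+-+] → (1.1065, 1.94562, 0.251276)–(1.1065, 0.577934, 1.61897)  len=1.9342
  (v7,v1,v8) [-++] → (1.1065, 1.94562, -0.251276)–(1.1065, 0.577934, -1.61897)  len=1.9342
  (v3,v9,v4) [++-] → (1.1065, -0.577934, 1.61897)–(1.1065, -1.94562, 0.251276)  len=1.9342
  (v3,v4,v2) [+--] → (1.1065, -1.94562, 0.251276)–(1.1065, -2.0416, 0)  len=0.2690
  (v3,v2,v6) [+--] → (1.1065, -2.0416, 0)–(1.1065, -1.94562, -0.251276)  len=0.2690
  (v3,v6,v8) [+-+] → (1.1065, -1.94562, -0.251276)–(1.1065, -0.577934, -1.61897)  len=1.9342
  (v4,v9,v5) [-+-] → (1.1065, -0.577934, 1.61897)–(1.1065, 0.577934, 1.61897)  len=1.1559
  (v8,v6,v7) [+--] → (1.1065, -0.577934, -1.61897)–(1.1065, 0.577934, -1.61897)  len=1.1559

Chained into 1 loop(s):
  loop 1: 10 segments, perimeter = 11.1245
Total perimeter = 11.124
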